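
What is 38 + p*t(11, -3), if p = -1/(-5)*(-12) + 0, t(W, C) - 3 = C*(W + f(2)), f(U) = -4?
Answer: 406/5 ≈ 81.200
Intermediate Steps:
t(W, C) = 3 + C*(-4 + W) (t(W, C) = 3 + C*(W - 4) = 3 + C*(-4 + W))
p = -12/5 (p = -1*(-⅕)*(-12) + 0 = (⅕)*(-12) + 0 = -12/5 + 0 = -12/5 ≈ -2.4000)
38 + p*t(11, -3) = 38 - 12*(3 - 4*(-3) - 3*11)/5 = 38 - 12*(3 + 12 - 33)/5 = 38 - 12/5*(-18) = 38 + 216/5 = 406/5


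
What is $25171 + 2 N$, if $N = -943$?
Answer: $23285$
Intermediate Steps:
$25171 + 2 N = 25171 + 2 \left(-943\right) = 25171 - 1886 = 23285$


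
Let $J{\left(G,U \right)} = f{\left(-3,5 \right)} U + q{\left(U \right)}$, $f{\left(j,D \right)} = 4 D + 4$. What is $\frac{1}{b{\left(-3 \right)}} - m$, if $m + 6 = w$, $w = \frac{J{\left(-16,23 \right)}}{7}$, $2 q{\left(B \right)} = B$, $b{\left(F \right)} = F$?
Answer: $- \frac{449}{6} \approx -74.833$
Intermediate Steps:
$q{\left(B \right)} = \frac{B}{2}$
$f{\left(j,D \right)} = 4 + 4 D$
$J{\left(G,U \right)} = \frac{49 U}{2}$ ($J{\left(G,U \right)} = \left(4 + 4 \cdot 5\right) U + \frac{U}{2} = \left(4 + 20\right) U + \frac{U}{2} = 24 U + \frac{U}{2} = \frac{49 U}{2}$)
$w = \frac{161}{2}$ ($w = \frac{\frac{49}{2} \cdot 23}{7} = \frac{1127}{2} \cdot \frac{1}{7} = \frac{161}{2} \approx 80.5$)
$m = \frac{149}{2}$ ($m = -6 + \frac{161}{2} = \frac{149}{2} \approx 74.5$)
$\frac{1}{b{\left(-3 \right)}} - m = \frac{1}{-3} - \frac{149}{2} = - \frac{1}{3} - \frac{149}{2} = - \frac{449}{6}$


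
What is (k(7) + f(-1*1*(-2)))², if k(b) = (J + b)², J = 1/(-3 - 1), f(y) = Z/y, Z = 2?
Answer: 555025/256 ≈ 2168.1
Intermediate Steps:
f(y) = 2/y
J = -¼ (J = 1/(-4) = -¼ ≈ -0.25000)
k(b) = (-¼ + b)²
(k(7) + f(-1*1*(-2)))² = ((-1 + 4*7)²/16 + 2/((-1*1*(-2))))² = ((-1 + 28)²/16 + 2/((-1*(-2))))² = ((1/16)*27² + 2/2)² = ((1/16)*729 + 2*(½))² = (729/16 + 1)² = (745/16)² = 555025/256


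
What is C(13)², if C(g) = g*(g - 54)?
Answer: 284089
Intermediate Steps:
C(g) = g*(-54 + g)
C(13)² = (13*(-54 + 13))² = (13*(-41))² = (-533)² = 284089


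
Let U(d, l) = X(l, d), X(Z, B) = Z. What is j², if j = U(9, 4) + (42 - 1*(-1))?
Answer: 2209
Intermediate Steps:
U(d, l) = l
j = 47 (j = 4 + (42 - 1*(-1)) = 4 + (42 + 1) = 4 + 43 = 47)
j² = 47² = 2209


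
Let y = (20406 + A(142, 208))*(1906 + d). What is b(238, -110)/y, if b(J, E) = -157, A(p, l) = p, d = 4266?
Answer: -157/126822256 ≈ -1.2380e-6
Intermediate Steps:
y = 126822256 (y = (20406 + 142)*(1906 + 4266) = 20548*6172 = 126822256)
b(238, -110)/y = -157/126822256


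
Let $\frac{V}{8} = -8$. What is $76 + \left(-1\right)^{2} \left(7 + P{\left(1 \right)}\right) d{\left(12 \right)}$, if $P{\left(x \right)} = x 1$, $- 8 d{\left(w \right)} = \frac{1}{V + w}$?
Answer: $\frac{3953}{52} \approx 76.019$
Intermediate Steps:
$V = -64$ ($V = 8 \left(-8\right) = -64$)
$d{\left(w \right)} = - \frac{1}{8 \left(-64 + w\right)}$
$P{\left(x \right)} = x$
$76 + \left(-1\right)^{2} \left(7 + P{\left(1 \right)}\right) d{\left(12 \right)} = 76 + \left(-1\right)^{2} \left(7 + 1\right) \left(- \frac{1}{-512 + 8 \cdot 12}\right) = 76 + 1 \cdot 8 \left(- \frac{1}{-512 + 96}\right) = 76 + 8 \left(- \frac{1}{-416}\right) = 76 + 8 \left(\left(-1\right) \left(- \frac{1}{416}\right)\right) = 76 + 8 \cdot \frac{1}{416} = 76 + \frac{1}{52} = \frac{3953}{52}$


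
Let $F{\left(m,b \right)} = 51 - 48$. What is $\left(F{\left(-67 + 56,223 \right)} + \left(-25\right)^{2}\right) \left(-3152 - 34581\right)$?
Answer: $-23696324$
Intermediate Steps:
$F{\left(m,b \right)} = 3$ ($F{\left(m,b \right)} = 51 - 48 = 3$)
$\left(F{\left(-67 + 56,223 \right)} + \left(-25\right)^{2}\right) \left(-3152 - 34581\right) = \left(3 + \left(-25\right)^{2}\right) \left(-3152 - 34581\right) = \left(3 + 625\right) \left(-37733\right) = 628 \left(-37733\right) = -23696324$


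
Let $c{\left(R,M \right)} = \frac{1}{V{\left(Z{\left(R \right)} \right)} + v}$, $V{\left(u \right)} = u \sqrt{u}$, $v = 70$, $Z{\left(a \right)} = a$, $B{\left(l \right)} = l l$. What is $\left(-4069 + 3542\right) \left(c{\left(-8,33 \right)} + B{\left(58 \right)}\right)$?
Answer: $- \frac{4797291013}{2706} - \frac{2108 i \sqrt{2}}{1353} \approx -1.7728 \cdot 10^{6} - 2.2034 i$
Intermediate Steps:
$B{\left(l \right)} = l^{2}$
$V{\left(u \right)} = u^{\frac{3}{2}}$
$c{\left(R,M \right)} = \frac{1}{70 + R^{\frac{3}{2}}}$ ($c{\left(R,M \right)} = \frac{1}{R^{\frac{3}{2}} + 70} = \frac{1}{70 + R^{\frac{3}{2}}}$)
$\left(-4069 + 3542\right) \left(c{\left(-8,33 \right)} + B{\left(58 \right)}\right) = \left(-4069 + 3542\right) \left(\frac{1}{70 + \left(-8\right)^{\frac{3}{2}}} + 58^{2}\right) = - 527 \left(\frac{1}{70 - 16 i \sqrt{2}} + 3364\right) = - 527 \left(3364 + \frac{1}{70 - 16 i \sqrt{2}}\right) = -1772828 - \frac{527}{70 - 16 i \sqrt{2}}$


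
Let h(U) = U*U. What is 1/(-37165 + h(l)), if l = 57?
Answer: -1/33916 ≈ -2.9485e-5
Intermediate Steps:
h(U) = U²
1/(-37165 + h(l)) = 1/(-37165 + 57²) = 1/(-37165 + 3249) = 1/(-33916) = -1/33916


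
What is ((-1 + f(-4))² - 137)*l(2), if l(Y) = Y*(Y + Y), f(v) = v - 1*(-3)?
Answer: -1064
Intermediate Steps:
f(v) = 3 + v (f(v) = v + 3 = 3 + v)
l(Y) = 2*Y² (l(Y) = Y*(2*Y) = 2*Y²)
((-1 + f(-4))² - 137)*l(2) = ((-1 + (3 - 4))² - 137)*(2*2²) = ((-1 - 1)² - 137)*(2*4) = ((-2)² - 137)*8 = (4 - 137)*8 = -133*8 = -1064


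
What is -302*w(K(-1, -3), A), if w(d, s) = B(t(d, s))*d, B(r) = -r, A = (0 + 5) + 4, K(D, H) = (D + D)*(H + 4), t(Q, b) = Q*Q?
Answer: -2416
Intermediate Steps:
t(Q, b) = Q²
K(D, H) = 2*D*(4 + H) (K(D, H) = (2*D)*(4 + H) = 2*D*(4 + H))
A = 9 (A = 5 + 4 = 9)
w(d, s) = -d³ (w(d, s) = (-d²)*d = -d³)
-302*w(K(-1, -3), A) = -(-302)*(2*(-1)*(4 - 3))³ = -(-302)*(2*(-1)*1)³ = -(-302)*(-2)³ = -(-302)*(-8) = -302*8 = -2416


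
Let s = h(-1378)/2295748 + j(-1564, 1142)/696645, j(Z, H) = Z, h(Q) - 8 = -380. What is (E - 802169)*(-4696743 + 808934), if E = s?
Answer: 1246942835862463398931642/399830341365 ≈ 3.1187e+12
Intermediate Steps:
h(Q) = -372 (h(Q) = 8 - 380 = -372)
s = -962425453/399830341365 (s = -372/2295748 - 1564/696645 = -372*1/2295748 - 1564*1/696645 = -93/573937 - 1564/696645 = -962425453/399830341365 ≈ -0.0024071)
E = -962425453/399830341365 ≈ -0.0024071
(E - 802169)*(-4696743 + 808934) = (-962425453/399830341365 - 802169)*(-4696743 + 808934) = -320731506064846138/399830341365*(-3887809) = 1246942835862463398931642/399830341365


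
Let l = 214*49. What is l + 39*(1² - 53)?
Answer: 8458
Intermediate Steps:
l = 10486
l + 39*(1² - 53) = 10486 + 39*(1² - 53) = 10486 + 39*(1 - 53) = 10486 + 39*(-52) = 10486 - 2028 = 8458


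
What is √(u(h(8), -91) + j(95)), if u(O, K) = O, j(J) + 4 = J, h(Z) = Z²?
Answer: √155 ≈ 12.450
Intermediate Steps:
j(J) = -4 + J
√(u(h(8), -91) + j(95)) = √(8² + (-4 + 95)) = √(64 + 91) = √155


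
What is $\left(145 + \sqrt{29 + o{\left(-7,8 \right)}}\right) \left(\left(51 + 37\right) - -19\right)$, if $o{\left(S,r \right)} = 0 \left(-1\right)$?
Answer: $15515 + 107 \sqrt{29} \approx 16091.0$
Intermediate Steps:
$o{\left(S,r \right)} = 0$
$\left(145 + \sqrt{29 + o{\left(-7,8 \right)}}\right) \left(\left(51 + 37\right) - -19\right) = \left(145 + \sqrt{29 + 0}\right) \left(\left(51 + 37\right) - -19\right) = \left(145 + \sqrt{29}\right) \left(88 + 19\right) = \left(145 + \sqrt{29}\right) 107 = 15515 + 107 \sqrt{29}$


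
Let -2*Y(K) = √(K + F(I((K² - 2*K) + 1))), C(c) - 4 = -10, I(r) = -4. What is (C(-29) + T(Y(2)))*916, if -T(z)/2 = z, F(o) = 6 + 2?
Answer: -5496 + 916*√10 ≈ -2599.4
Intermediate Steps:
F(o) = 8
C(c) = -6 (C(c) = 4 - 10 = -6)
Y(K) = -√(8 + K)/2 (Y(K) = -√(K + 8)/2 = -√(8 + K)/2)
T(z) = -2*z
(C(-29) + T(Y(2)))*916 = (-6 - (-1)*√(8 + 2))*916 = (-6 - (-1)*√10)*916 = (-6 + √10)*916 = -5496 + 916*√10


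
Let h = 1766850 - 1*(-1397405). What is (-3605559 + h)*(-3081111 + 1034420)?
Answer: 903212925064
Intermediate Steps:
h = 3164255 (h = 1766850 + 1397405 = 3164255)
(-3605559 + h)*(-3081111 + 1034420) = (-3605559 + 3164255)*(-3081111 + 1034420) = -441304*(-2046691) = 903212925064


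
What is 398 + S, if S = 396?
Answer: 794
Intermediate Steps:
398 + S = 398 + 396 = 794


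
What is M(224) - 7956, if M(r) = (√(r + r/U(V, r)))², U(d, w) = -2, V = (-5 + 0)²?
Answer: -7844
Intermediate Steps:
V = 25 (V = (-5)² = 25)
M(r) = r/2 (M(r) = (√(r + r/(-2)))² = (√(r + r*(-½)))² = (√(r - r/2))² = (√(r/2))² = (√2*√r/2)² = r/2)
M(224) - 7956 = (½)*224 - 7956 = 112 - 7956 = -7844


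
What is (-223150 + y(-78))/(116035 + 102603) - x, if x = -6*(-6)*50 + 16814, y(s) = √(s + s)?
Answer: -2034975441/109319 + I*√39/109319 ≈ -18615.0 + 5.7126e-5*I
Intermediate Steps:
y(s) = √2*√s (y(s) = √(2*s) = √2*√s)
x = 18614 (x = 36*50 + 16814 = 1800 + 16814 = 18614)
(-223150 + y(-78))/(116035 + 102603) - x = (-223150 + √2*√(-78))/(116035 + 102603) - 1*18614 = (-223150 + √2*(I*√78))/218638 - 18614 = (-223150 + 2*I*√39)*(1/218638) - 18614 = (-111575/109319 + I*√39/109319) - 18614 = -2034975441/109319 + I*√39/109319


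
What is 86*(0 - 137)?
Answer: -11782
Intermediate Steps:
86*(0 - 137) = 86*(-137) = -11782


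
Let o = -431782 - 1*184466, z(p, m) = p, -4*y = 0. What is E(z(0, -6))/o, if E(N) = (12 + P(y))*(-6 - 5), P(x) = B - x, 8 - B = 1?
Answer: 209/616248 ≈ 0.00033915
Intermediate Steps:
B = 7 (B = 8 - 1*1 = 8 - 1 = 7)
y = 0 (y = -1/4*0 = 0)
P(x) = 7 - x
E(N) = -209 (E(N) = (12 + (7 - 1*0))*(-6 - 5) = (12 + (7 + 0))*(-11) = (12 + 7)*(-11) = 19*(-11) = -209)
o = -616248 (o = -431782 - 184466 = -616248)
E(z(0, -6))/o = -209/(-616248) = -209*(-1/616248) = 209/616248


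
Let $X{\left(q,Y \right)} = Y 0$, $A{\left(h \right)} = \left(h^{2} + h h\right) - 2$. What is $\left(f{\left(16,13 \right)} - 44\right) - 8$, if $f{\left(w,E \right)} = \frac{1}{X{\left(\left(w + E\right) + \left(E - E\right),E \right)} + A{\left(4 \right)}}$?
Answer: $- \frac{1559}{30} \approx -51.967$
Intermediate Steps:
$A{\left(h \right)} = -2 + 2 h^{2}$ ($A{\left(h \right)} = \left(h^{2} + h^{2}\right) - 2 = 2 h^{2} - 2 = -2 + 2 h^{2}$)
$X{\left(q,Y \right)} = 0$
$f{\left(w,E \right)} = \frac{1}{30}$ ($f{\left(w,E \right)} = \frac{1}{0 - \left(2 - 2 \cdot 4^{2}\right)} = \frac{1}{0 + \left(-2 + 2 \cdot 16\right)} = \frac{1}{0 + \left(-2 + 32\right)} = \frac{1}{0 + 30} = \frac{1}{30}$)
$\left(f{\left(16,13 \right)} - 44\right) - 8 = \left(\frac{1}{30} - 44\right) - 8 = - \frac{1319}{30} - 8 = - \frac{1559}{30}$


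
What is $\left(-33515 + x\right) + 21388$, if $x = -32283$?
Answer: $-44410$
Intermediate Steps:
$\left(-33515 + x\right) + 21388 = \left(-33515 - 32283\right) + 21388 = -65798 + 21388 = -44410$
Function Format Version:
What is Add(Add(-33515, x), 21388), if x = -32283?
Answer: -44410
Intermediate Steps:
Add(Add(-33515, x), 21388) = Add(Add(-33515, -32283), 21388) = Add(-65798, 21388) = -44410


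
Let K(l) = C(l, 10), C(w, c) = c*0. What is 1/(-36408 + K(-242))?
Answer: -1/36408 ≈ -2.7466e-5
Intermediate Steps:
C(w, c) = 0
K(l) = 0
1/(-36408 + K(-242)) = 1/(-36408 + 0) = 1/(-36408) = -1/36408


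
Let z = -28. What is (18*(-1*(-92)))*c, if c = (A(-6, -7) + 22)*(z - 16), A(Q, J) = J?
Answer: -1092960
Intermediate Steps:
c = -660 (c = (-7 + 22)*(-28 - 16) = 15*(-44) = -660)
(18*(-1*(-92)))*c = (18*(-1*(-92)))*(-660) = (18*92)*(-660) = 1656*(-660) = -1092960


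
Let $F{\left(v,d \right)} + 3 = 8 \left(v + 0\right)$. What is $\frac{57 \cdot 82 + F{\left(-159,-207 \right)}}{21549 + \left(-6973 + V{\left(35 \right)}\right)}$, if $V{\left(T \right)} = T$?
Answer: $\frac{3399}{14611} \approx 0.23263$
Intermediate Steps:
$F{\left(v,d \right)} = -3 + 8 v$ ($F{\left(v,d \right)} = -3 + 8 \left(v + 0\right) = -3 + 8 v$)
$\frac{57 \cdot 82 + F{\left(-159,-207 \right)}}{21549 + \left(-6973 + V{\left(35 \right)}\right)} = \frac{57 \cdot 82 + \left(-3 + 8 \left(-159\right)\right)}{21549 + \left(-6973 + 35\right)} = \frac{4674 - 1275}{21549 - 6938} = \frac{4674 - 1275}{14611} = 3399 \cdot \frac{1}{14611} = \frac{3399}{14611}$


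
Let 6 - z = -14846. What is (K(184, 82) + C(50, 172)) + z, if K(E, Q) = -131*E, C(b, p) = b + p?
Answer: -9030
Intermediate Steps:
z = 14852 (z = 6 - 1*(-14846) = 6 + 14846 = 14852)
(K(184, 82) + C(50, 172)) + z = (-131*184 + (50 + 172)) + 14852 = (-24104 + 222) + 14852 = -23882 + 14852 = -9030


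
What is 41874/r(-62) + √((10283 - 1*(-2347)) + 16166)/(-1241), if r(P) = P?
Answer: -20937/31 - 2*√7199/1241 ≈ -675.52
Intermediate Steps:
41874/r(-62) + √((10283 - 1*(-2347)) + 16166)/(-1241) = 41874/(-62) + √((10283 - 1*(-2347)) + 16166)/(-1241) = 41874*(-1/62) + √((10283 + 2347) + 16166)*(-1/1241) = -20937/31 + √(12630 + 16166)*(-1/1241) = -20937/31 + √28796*(-1/1241) = -20937/31 + (2*√7199)*(-1/1241) = -20937/31 - 2*√7199/1241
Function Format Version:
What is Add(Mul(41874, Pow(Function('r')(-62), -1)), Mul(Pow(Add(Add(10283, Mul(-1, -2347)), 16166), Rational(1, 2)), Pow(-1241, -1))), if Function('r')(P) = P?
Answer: Add(Rational(-20937, 31), Mul(Rational(-2, 1241), Pow(7199, Rational(1, 2)))) ≈ -675.52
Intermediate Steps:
Add(Mul(41874, Pow(Function('r')(-62), -1)), Mul(Pow(Add(Add(10283, Mul(-1, -2347)), 16166), Rational(1, 2)), Pow(-1241, -1))) = Add(Mul(41874, Pow(-62, -1)), Mul(Pow(Add(Add(10283, Mul(-1, -2347)), 16166), Rational(1, 2)), Pow(-1241, -1))) = Add(Mul(41874, Rational(-1, 62)), Mul(Pow(Add(Add(10283, 2347), 16166), Rational(1, 2)), Rational(-1, 1241))) = Add(Rational(-20937, 31), Mul(Pow(Add(12630, 16166), Rational(1, 2)), Rational(-1, 1241))) = Add(Rational(-20937, 31), Mul(Pow(28796, Rational(1, 2)), Rational(-1, 1241))) = Add(Rational(-20937, 31), Mul(Mul(2, Pow(7199, Rational(1, 2))), Rational(-1, 1241))) = Add(Rational(-20937, 31), Mul(Rational(-2, 1241), Pow(7199, Rational(1, 2))))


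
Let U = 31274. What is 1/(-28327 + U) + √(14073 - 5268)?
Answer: 1/2947 + √8805 ≈ 93.835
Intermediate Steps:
1/(-28327 + U) + √(14073 - 5268) = 1/(-28327 + 31274) + √(14073 - 5268) = 1/2947 + √8805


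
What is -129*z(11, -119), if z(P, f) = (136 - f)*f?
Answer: 3914505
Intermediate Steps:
z(P, f) = f*(136 - f)
-129*z(11, -119) = -(-15351)*(136 - 1*(-119)) = -(-15351)*(136 + 119) = -(-15351)*255 = -129*(-30345) = 3914505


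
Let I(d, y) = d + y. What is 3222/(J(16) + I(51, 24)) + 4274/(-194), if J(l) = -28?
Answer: 212095/4559 ≈ 46.522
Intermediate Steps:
3222/(J(16) + I(51, 24)) + 4274/(-194) = 3222/(-28 + (51 + 24)) + 4274/(-194) = 3222/(-28 + 75) + 4274*(-1/194) = 3222/47 - 2137/97 = 212095/4559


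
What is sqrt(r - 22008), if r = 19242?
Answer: I*sqrt(2766) ≈ 52.593*I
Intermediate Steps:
sqrt(r - 22008) = sqrt(19242 - 22008) = sqrt(-2766) = I*sqrt(2766)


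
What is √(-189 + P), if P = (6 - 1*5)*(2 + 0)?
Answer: I*√187 ≈ 13.675*I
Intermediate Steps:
P = 2 (P = (6 - 5)*2 = 1*2 = 2)
√(-189 + P) = √(-189 + 2) = √(-187) = I*√187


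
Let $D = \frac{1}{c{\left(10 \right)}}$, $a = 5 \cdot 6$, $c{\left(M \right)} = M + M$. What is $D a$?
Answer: $\frac{3}{2} \approx 1.5$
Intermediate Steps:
$c{\left(M \right)} = 2 M$
$a = 30$
$D = \frac{1}{20}$ ($D = \frac{1}{2 \cdot 10} = \frac{1}{20} \approx 0.05$)
$D a = \frac{1}{20} \cdot 30 = \frac{3}{2}$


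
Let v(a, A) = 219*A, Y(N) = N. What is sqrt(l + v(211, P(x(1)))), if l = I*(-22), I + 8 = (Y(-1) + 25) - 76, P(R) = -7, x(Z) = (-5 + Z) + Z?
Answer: I*sqrt(213) ≈ 14.595*I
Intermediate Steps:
x(Z) = -5 + 2*Z
I = -60 (I = -8 + ((-1 + 25) - 76) = -8 + (24 - 76) = -8 - 52 = -60)
l = 1320 (l = -60*(-22) = 1320)
sqrt(l + v(211, P(x(1)))) = sqrt(1320 + 219*(-7)) = sqrt(1320 - 1533) = sqrt(-213) = I*sqrt(213)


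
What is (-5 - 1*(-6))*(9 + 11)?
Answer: 20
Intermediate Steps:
(-5 - 1*(-6))*(9 + 11) = (-5 + 6)*20 = 1*20 = 20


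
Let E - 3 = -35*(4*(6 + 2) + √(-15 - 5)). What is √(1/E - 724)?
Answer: √((808709 + 50680*I*√5)/(-1117 - 70*I*√5)) ≈ 0.e-6 + 26.907*I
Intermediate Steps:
E = -1117 - 70*I*√5 (E = 3 - 35*(4*(6 + 2) + √(-15 - 5)) = 3 - 35*(4*8 + √(-20)) = 3 - 35*(32 + 2*I*√5) = 3 + (-1120 - 70*I*√5) = -1117 - 70*I*√5 ≈ -1117.0 - 156.52*I)
√(1/E - 724) = √(1/(-1117 - 70*I*√5) - 724) = √(-724 + 1/(-1117 - 70*I*√5))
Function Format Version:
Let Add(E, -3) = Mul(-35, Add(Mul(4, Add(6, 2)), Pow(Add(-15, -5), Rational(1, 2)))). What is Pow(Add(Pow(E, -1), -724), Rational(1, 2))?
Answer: Pow(Mul(Pow(Add(-1117, Mul(-70, I, Pow(5, Rational(1, 2)))), -1), Add(808709, Mul(50680, I, Pow(5, Rational(1, 2))))), Rational(1, 2)) ≈ Add(0.e-6, Mul(26.907, I))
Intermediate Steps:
E = Add(-1117, Mul(-70, I, Pow(5, Rational(1, 2)))) (E = Add(3, Mul(-35, Add(Mul(4, Add(6, 2)), Pow(Add(-15, -5), Rational(1, 2))))) = Add(3, Mul(-35, Add(Mul(4, 8), Pow(-20, Rational(1, 2))))) = Add(3, Mul(-35, Add(32, Mul(2, I, Pow(5, Rational(1, 2)))))) = Add(3, Add(-1120, Mul(-70, I, Pow(5, Rational(1, 2))))) = Add(-1117, Mul(-70, I, Pow(5, Rational(1, 2)))) ≈ Add(-1117.0, Mul(-156.52, I)))
Pow(Add(Pow(E, -1), -724), Rational(1, 2)) = Pow(Add(Pow(Add(-1117, Mul(-70, I, Pow(5, Rational(1, 2)))), -1), -724), Rational(1, 2)) = Pow(Add(-724, Pow(Add(-1117, Mul(-70, I, Pow(5, Rational(1, 2)))), -1)), Rational(1, 2))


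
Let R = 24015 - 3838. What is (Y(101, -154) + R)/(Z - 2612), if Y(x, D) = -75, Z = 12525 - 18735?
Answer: -10051/4411 ≈ -2.2786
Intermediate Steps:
Z = -6210
R = 20177
(Y(101, -154) + R)/(Z - 2612) = (-75 + 20177)/(-6210 - 2612) = 20102/(-8822) = 20102*(-1/8822) = -10051/4411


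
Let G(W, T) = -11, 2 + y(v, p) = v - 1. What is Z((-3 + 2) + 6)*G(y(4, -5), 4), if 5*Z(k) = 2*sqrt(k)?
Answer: -22*sqrt(5)/5 ≈ -9.8387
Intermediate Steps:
y(v, p) = -3 + v (y(v, p) = -2 + (v - 1) = -2 + (-1 + v) = -3 + v)
Z(k) = 2*sqrt(k)/5 (Z(k) = (2*sqrt(k))/5 = 2*sqrt(k)/5)
Z((-3 + 2) + 6)*G(y(4, -5), 4) = (2*sqrt((-3 + 2) + 6)/5)*(-11) = (2*sqrt(-1 + 6)/5)*(-11) = (2*sqrt(5)/5)*(-11) = -22*sqrt(5)/5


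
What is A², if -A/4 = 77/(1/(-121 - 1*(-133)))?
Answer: 13660416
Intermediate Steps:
A = -3696 (A = -308/(1/(-121 - 1*(-133))) = -308/(1/(-121 + 133)) = -308/(1/12) = -308/1/12 = -308*12 = -4*924 = -3696)
A² = (-3696)² = 13660416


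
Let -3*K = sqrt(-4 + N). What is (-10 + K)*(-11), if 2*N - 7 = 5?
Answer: 110 + 11*sqrt(2)/3 ≈ 115.19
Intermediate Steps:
N = 6 (N = 7/2 + (1/2)*5 = 7/2 + 5/2 = 6)
K = -sqrt(2)/3 (K = -sqrt(-4 + 6)/3 = -sqrt(2)/3 ≈ -0.47140)
(-10 + K)*(-11) = (-10 - sqrt(2)/3)*(-11) = 110 + 11*sqrt(2)/3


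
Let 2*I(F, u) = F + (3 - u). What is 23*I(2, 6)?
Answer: -23/2 ≈ -11.500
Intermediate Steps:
I(F, u) = 3/2 + F/2 - u/2 (I(F, u) = (F + (3 - u))/2 = (3 + F - u)/2 = 3/2 + F/2 - u/2)
23*I(2, 6) = 23*(3/2 + (½)*2 - ½*6) = 23*(3/2 + 1 - 3) = 23*(-½) = -23/2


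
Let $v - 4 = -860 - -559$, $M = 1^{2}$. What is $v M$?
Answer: $-297$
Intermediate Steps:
$M = 1$
$v = -297$ ($v = 4 - 301 = -297$)
$v M = \left(-297\right) 1 = -297$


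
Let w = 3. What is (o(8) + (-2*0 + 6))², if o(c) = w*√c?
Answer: 108 + 72*√2 ≈ 209.82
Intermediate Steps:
o(c) = 3*√c
(o(8) + (-2*0 + 6))² = (3*√8 + (-2*0 + 6))² = (3*(2*√2) + (0 + 6))² = (6*√2 + 6)² = (6 + 6*√2)²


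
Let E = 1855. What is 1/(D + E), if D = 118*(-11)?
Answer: 1/557 ≈ 0.0017953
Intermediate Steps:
D = -1298
1/(D + E) = 1/(-1298 + 1855) = 1/557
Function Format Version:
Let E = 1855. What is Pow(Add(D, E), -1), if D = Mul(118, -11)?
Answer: Rational(1, 557) ≈ 0.0017953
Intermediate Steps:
D = -1298
Pow(Add(D, E), -1) = Pow(Add(-1298, 1855), -1) = Pow(557, -1) = Rational(1, 557)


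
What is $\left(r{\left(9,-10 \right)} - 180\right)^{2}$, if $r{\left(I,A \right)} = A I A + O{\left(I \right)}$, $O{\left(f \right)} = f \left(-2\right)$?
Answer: $492804$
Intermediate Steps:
$O{\left(f \right)} = - 2 f$
$r{\left(I,A \right)} = - 2 I + I A^{2}$ ($r{\left(I,A \right)} = A I A - 2 I = I A^{2} - 2 I = - 2 I + I A^{2}$)
$\left(r{\left(9,-10 \right)} - 180\right)^{2} = \left(9 \left(-2 + \left(-10\right)^{2}\right) - 180\right)^{2} = \left(9 \left(-2 + 100\right) - 180\right)^{2} = \left(9 \cdot 98 - 180\right)^{2} = \left(882 - 180\right)^{2} = 702^{2} = 492804$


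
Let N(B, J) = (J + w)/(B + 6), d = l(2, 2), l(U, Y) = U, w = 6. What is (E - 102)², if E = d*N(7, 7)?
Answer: 10000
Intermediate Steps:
d = 2
N(B, J) = (6 + J)/(6 + B) (N(B, J) = (J + 6)/(B + 6) = (6 + J)/(6 + B))
E = 2 (E = 2*((6 + 7)/(6 + 7)) = 2*(13/13) = 2*((1/13)*13) = 2*1 = 2)
(E - 102)² = (2 - 102)² = (-100)² = 10000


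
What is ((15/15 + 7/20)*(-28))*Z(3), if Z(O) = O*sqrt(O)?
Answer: -567*sqrt(3)/5 ≈ -196.41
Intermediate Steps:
Z(O) = O**(3/2)
((15/15 + 7/20)*(-28))*Z(3) = ((15/15 + 7/20)*(-28))*3**(3/2) = ((15*(1/15) + 7*(1/20))*(-28))*(3*sqrt(3)) = ((1 + 7/20)*(-28))*(3*sqrt(3)) = ((27/20)*(-28))*(3*sqrt(3)) = -567*sqrt(3)/5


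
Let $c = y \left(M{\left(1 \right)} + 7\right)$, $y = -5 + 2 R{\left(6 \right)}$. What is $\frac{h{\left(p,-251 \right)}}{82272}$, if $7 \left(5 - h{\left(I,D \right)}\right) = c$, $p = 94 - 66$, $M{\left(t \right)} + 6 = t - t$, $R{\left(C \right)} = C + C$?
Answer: $\frac{1}{35994} \approx 2.7782 \cdot 10^{-5}$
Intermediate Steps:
$R{\left(C \right)} = 2 C$
$y = 19$ ($y = -5 + 2 \cdot 2 \cdot 6 = -5 + 2 \cdot 12 = -5 + 24 = 19$)
$M{\left(t \right)} = -6$ ($M{\left(t \right)} = -6 + \left(t - t\right) = -6 + 0 = -6$)
$p = 28$
$c = 19$ ($c = 19 \left(-6 + 7\right) = 19 \cdot 1 = 19$)
$h{\left(I,D \right)} = \frac{16}{7}$ ($h{\left(I,D \right)} = 5 - \frac{19}{7} = \frac{16}{7}$)
$\frac{h{\left(p,-251 \right)}}{82272} = \frac{16}{7 \cdot 82272} = \frac{16}{7} \cdot \frac{1}{82272} = \frac{1}{35994}$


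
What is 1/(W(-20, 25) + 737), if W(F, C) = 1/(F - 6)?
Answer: 26/19161 ≈ 0.0013569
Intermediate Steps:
W(F, C) = 1/(-6 + F)
1/(W(-20, 25) + 737) = 1/(1/(-6 - 20) + 737) = 1/(1/(-26) + 737) = 1/(-1/26 + 737) = 1/(19161/26) = 26/19161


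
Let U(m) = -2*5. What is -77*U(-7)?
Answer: 770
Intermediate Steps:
U(m) = -10
-77*U(-7) = -77*(-10) = 770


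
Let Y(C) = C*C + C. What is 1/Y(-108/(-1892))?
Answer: 223729/13500 ≈ 16.573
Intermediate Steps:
Y(C) = C + C**2 (Y(C) = C**2 + C = C + C**2)
1/Y(-108/(-1892)) = 1/((-108/(-1892))*(1 - 108/(-1892))) = 1/((-108*(-1/1892))*(1 - 108*(-1/1892))) = 1/(27*(1 + 27/473)/473) = 1/((27/473)*(500/473)) = 1/(13500/223729) = 223729/13500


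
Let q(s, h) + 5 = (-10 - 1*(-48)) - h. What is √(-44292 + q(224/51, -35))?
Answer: 8*I*√691 ≈ 210.29*I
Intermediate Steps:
q(s, h) = 33 - h (q(s, h) = -5 + ((-10 - 1*(-48)) - h) = -5 + ((-10 + 48) - h) = -5 + (38 - h) = 33 - h)
√(-44292 + q(224/51, -35)) = √(-44292 + (33 - 1*(-35))) = √(-44292 + (33 + 35)) = √(-44292 + 68) = √(-44224) = 8*I*√691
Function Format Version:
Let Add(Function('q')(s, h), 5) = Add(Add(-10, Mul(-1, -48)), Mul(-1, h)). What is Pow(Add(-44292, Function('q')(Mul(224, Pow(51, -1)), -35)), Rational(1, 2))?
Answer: Mul(8, I, Pow(691, Rational(1, 2))) ≈ Mul(210.29, I)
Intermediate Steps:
Function('q')(s, h) = Add(33, Mul(-1, h)) (Function('q')(s, h) = Add(-5, Add(Add(-10, Mul(-1, -48)), Mul(-1, h))) = Add(-5, Add(Add(-10, 48), Mul(-1, h))) = Add(-5, Add(38, Mul(-1, h))) = Add(33, Mul(-1, h)))
Pow(Add(-44292, Function('q')(Mul(224, Pow(51, -1)), -35)), Rational(1, 2)) = Pow(Add(-44292, Add(33, Mul(-1, -35))), Rational(1, 2)) = Pow(Add(-44292, Add(33, 35)), Rational(1, 2)) = Pow(Add(-44292, 68), Rational(1, 2)) = Pow(-44224, Rational(1, 2)) = Mul(8, I, Pow(691, Rational(1, 2)))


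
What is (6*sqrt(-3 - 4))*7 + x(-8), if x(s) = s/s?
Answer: 1 + 42*I*sqrt(7) ≈ 1.0 + 111.12*I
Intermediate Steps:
x(s) = 1
(6*sqrt(-3 - 4))*7 + x(-8) = (6*sqrt(-3 - 4))*7 + 1 = (6*sqrt(-7))*7 + 1 = (6*(I*sqrt(7)))*7 + 1 = (6*I*sqrt(7))*7 + 1 = 42*I*sqrt(7) + 1 = 1 + 42*I*sqrt(7)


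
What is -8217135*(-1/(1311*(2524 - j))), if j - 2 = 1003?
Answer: 2739045/663803 ≈ 4.1263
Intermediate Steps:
j = 1005 (j = 2 + 1003 = 1005)
-8217135*(-1/(1311*(2524 - j))) = -8217135*(-1/(1311*(2524 - 1*1005))) = -8217135*(-1/(1311*(2524 - 1005))) = -8217135/((-1311*1519)) = -8217135/(-1991409) = -8217135*(-1/1991409) = 2739045/663803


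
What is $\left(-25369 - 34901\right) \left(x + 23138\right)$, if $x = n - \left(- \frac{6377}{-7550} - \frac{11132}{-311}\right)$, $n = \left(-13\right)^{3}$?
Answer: $- \frac{295832192318481}{234805} \approx -1.2599 \cdot 10^{9}$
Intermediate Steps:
$n = -2197$
$x = - \frac{5244695697}{2348050}$ ($x = -2197 - \left(- \frac{6377}{-7550} - \frac{11132}{-311}\right) = -2197 - \left(\left(-6377\right) \left(- \frac{1}{7550}\right) - - \frac{11132}{311}\right) = -2197 - \left(\frac{6377}{7550} + \frac{11132}{311}\right) = -2197 - \frac{86029847}{2348050} = - \frac{5244695697}{2348050} \approx -2233.6$)
$\left(-25369 - 34901\right) \left(x + 23138\right) = \left(-25369 - 34901\right) \left(- \frac{5244695697}{2348050} + 23138\right) = \left(-25369 - 34901\right) \frac{49084485203}{2348050} = \left(-60270\right) \frac{49084485203}{2348050} = - \frac{295832192318481}{234805}$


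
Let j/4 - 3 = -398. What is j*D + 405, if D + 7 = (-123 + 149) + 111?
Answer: -204995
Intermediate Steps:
j = -1580 (j = 12 + 4*(-398) = 12 - 1592 = -1580)
D = 130 (D = -7 + ((-123 + 149) + 111) = -7 + (26 + 111) = -7 + 137 = 130)
j*D + 405 = -1580*130 + 405 = -205400 + 405 = -204995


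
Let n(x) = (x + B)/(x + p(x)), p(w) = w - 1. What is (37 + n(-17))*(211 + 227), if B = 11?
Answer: 569838/35 ≈ 16281.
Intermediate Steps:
p(w) = -1 + w
n(x) = (11 + x)/(-1 + 2*x) (n(x) = (x + 11)/(x + (-1 + x)) = (11 + x)/(-1 + 2*x))
(37 + n(-17))*(211 + 227) = (37 + (11 - 17)/(-1 + 2*(-17)))*(211 + 227) = (37 - 6/(-1 - 34))*438 = (37 - 6/(-35))*438 = (37 - 1/35*(-6))*438 = (37 + 6/35)*438 = (1301/35)*438 = 569838/35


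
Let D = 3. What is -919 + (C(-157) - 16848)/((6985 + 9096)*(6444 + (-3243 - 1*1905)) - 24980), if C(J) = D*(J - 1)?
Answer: -9564958823/10407998 ≈ -919.00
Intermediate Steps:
C(J) = -3 + 3*J (C(J) = 3*(J - 1) = 3*(-1 + J) = -3 + 3*J)
-919 + (C(-157) - 16848)/((6985 + 9096)*(6444 + (-3243 - 1*1905)) - 24980) = -919 + ((-3 + 3*(-157)) - 16848)/((6985 + 9096)*(6444 + (-3243 - 1*1905)) - 24980) = -919 + ((-3 - 471) - 16848)/(16081*(6444 + (-3243 - 1905)) - 24980) = -919 + (-474 - 16848)/(16081*(6444 - 5148) - 24980) = -919 - 17322/(16081*1296 - 24980) = -919 - 17322/(20840976 - 24980) = -919 - 17322/20815996 = -919 - 17322*1/20815996 = -919 - 8661/10407998 = -9564958823/10407998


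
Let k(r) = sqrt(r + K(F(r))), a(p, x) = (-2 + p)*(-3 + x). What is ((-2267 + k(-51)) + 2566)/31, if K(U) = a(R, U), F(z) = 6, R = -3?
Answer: 299/31 + I*sqrt(66)/31 ≈ 9.6452 + 0.26207*I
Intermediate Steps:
a(p, x) = (-3 + x)*(-2 + p)
K(U) = 15 - 5*U (K(U) = 6 - 3*(-3) - 2*U - 3*U = 6 + 9 - 2*U - 3*U = 15 - 5*U)
k(r) = sqrt(-15 + r) (k(r) = sqrt(r + (15 - 5*6)) = sqrt(r + (15 - 30)) = sqrt(r - 15) = sqrt(-15 + r))
((-2267 + k(-51)) + 2566)/31 = ((-2267 + sqrt(-15 - 51)) + 2566)/31 = ((-2267 + sqrt(-66)) + 2566)*(1/31) = ((-2267 + I*sqrt(66)) + 2566)*(1/31) = (299 + I*sqrt(66))*(1/31) = 299/31 + I*sqrt(66)/31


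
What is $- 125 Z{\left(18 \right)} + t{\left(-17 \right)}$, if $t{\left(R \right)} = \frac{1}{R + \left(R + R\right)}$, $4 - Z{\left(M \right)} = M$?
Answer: $\frac{89249}{51} \approx 1750.0$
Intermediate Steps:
$Z{\left(M \right)} = 4 - M$
$t{\left(R \right)} = \frac{1}{3 R}$ ($t{\left(R \right)} = \frac{1}{R + 2 R} = \frac{1}{3 R}$)
$- 125 Z{\left(18 \right)} + t{\left(-17 \right)} = - 125 \left(4 - 18\right) + \frac{1}{3 \left(-17\right)} = - 125 \left(4 - 18\right) + \frac{1}{3} \left(- \frac{1}{17}\right) = \left(-125\right) \left(-14\right) - \frac{1}{51} = 1750 - \frac{1}{51} = \frac{89249}{51}$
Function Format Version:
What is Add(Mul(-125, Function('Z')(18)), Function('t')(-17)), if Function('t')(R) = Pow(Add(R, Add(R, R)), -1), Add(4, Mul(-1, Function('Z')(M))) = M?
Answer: Rational(89249, 51) ≈ 1750.0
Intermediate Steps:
Function('Z')(M) = Add(4, Mul(-1, M))
Function('t')(R) = Mul(Rational(1, 3), Pow(R, -1)) (Function('t')(R) = Pow(Add(R, Mul(2, R)), -1) = Pow(Mul(3, R), -1) = Mul(Rational(1, 3), Pow(R, -1)))
Add(Mul(-125, Function('Z')(18)), Function('t')(-17)) = Add(Mul(-125, Add(4, Mul(-1, 18))), Mul(Rational(1, 3), Pow(-17, -1))) = Add(Mul(-125, Add(4, -18)), Mul(Rational(1, 3), Rational(-1, 17))) = Add(Mul(-125, -14), Rational(-1, 51)) = Add(1750, Rational(-1, 51)) = Rational(89249, 51)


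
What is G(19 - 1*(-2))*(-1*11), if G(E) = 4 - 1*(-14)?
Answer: -198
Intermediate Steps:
G(E) = 18 (G(E) = 4 + 14 = 18)
G(19 - 1*(-2))*(-1*11) = 18*(-1*11) = 18*(-11) = -198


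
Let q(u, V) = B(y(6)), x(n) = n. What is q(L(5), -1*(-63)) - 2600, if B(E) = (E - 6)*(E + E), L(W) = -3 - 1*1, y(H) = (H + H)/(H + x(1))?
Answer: -128120/49 ≈ -2614.7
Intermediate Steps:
y(H) = 2*H/(1 + H) (y(H) = (H + H)/(H + 1) = (2*H)/(1 + H) = 2*H/(1 + H))
L(W) = -4 (L(W) = -3 - 1 = -4)
B(E) = 2*E*(-6 + E) (B(E) = (-6 + E)*(2*E) = 2*E*(-6 + E))
q(u, V) = -720/49 (q(u, V) = 2*(2*6/(1 + 6))*(-6 + 2*6/(1 + 6)) = 2*(2*6/7)*(-6 + 2*6/7) = 2*(2*6*(⅐))*(-6 + 2*6*(⅐)) = 2*(12/7)*(-6 + 12/7) = 2*(12/7)*(-30/7) = -720/49)
q(L(5), -1*(-63)) - 2600 = -720/49 - 2600 = -128120/49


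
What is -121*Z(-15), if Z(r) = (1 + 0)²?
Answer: -121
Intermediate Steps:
Z(r) = 1 (Z(r) = 1² = 1)
-121*Z(-15) = -121*1 = -121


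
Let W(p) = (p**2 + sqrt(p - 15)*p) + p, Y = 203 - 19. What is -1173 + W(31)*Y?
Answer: 204171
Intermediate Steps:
Y = 184
W(p) = p + p**2 + p*sqrt(-15 + p) (W(p) = (p**2 + sqrt(-15 + p)*p) + p = (p**2 + p*sqrt(-15 + p)) + p = p + p**2 + p*sqrt(-15 + p))
-1173 + W(31)*Y = -1173 + (31*(1 + 31 + sqrt(-15 + 31)))*184 = -1173 + (31*(1 + 31 + sqrt(16)))*184 = -1173 + (31*(1 + 31 + 4))*184 = -1173 + (31*36)*184 = -1173 + 1116*184 = -1173 + 205344 = 204171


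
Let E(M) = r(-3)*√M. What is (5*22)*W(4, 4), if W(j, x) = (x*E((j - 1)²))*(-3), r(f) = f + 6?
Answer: -11880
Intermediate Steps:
r(f) = 6 + f
E(M) = 3*√M (E(M) = (6 - 3)*√M = 3*√M)
W(j, x) = -9*x*√((-1 + j)²) (W(j, x) = (x*(3*√((j - 1)²)))*(-3) = (x*(3*√((-1 + j)²)))*(-3) = (3*x*√((-1 + j)²))*(-3) = -9*x*√((-1 + j)²))
(5*22)*W(4, 4) = (5*22)*(-9*4*√((-1 + 4)²)) = 110*(-9*4*√(3²)) = 110*(-9*4*√9) = 110*(-9*4*3) = 110*(-108) = -11880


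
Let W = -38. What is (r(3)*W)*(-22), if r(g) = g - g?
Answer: 0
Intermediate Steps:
r(g) = 0
(r(3)*W)*(-22) = (0*(-38))*(-22) = 0*(-22) = 0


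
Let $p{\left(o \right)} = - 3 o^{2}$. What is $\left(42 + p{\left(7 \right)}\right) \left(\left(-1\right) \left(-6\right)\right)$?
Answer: $-630$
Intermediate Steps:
$\left(42 + p{\left(7 \right)}\right) \left(\left(-1\right) \left(-6\right)\right) = \left(42 - 3 \cdot 7^{2}\right) \left(\left(-1\right) \left(-6\right)\right) = \left(42 - 147\right) 6 = \left(-105\right) 6 = -630$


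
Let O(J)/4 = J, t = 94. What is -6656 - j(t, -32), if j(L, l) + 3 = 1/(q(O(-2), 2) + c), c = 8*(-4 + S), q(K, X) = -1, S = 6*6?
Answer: -1696516/255 ≈ -6653.0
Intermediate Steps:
O(J) = 4*J
S = 36
c = 256 (c = 8*(-4 + 36) = 8*32 = 256)
j(L, l) = -764/255 (j(L, l) = -3 + 1/(-1 + 256) = -3 + 1/255 = -764/255)
-6656 - j(t, -32) = -6656 - 1*(-764/255) = -6656 + 764/255 = -1696516/255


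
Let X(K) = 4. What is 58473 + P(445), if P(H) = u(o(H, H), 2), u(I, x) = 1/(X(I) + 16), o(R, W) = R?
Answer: 1169461/20 ≈ 58473.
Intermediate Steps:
u(I, x) = 1/20 (u(I, x) = 1/(4 + 16) = 1/20)
P(H) = 1/20
58473 + P(445) = 58473 + 1/20 = 1169461/20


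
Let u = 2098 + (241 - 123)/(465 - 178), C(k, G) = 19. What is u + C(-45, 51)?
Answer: 607697/287 ≈ 2117.4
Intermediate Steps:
u = 602244/287 (u = 2098 + 118/287 = 602244/287 ≈ 2098.4)
u + C(-45, 51) = 602244/287 + 19 = 607697/287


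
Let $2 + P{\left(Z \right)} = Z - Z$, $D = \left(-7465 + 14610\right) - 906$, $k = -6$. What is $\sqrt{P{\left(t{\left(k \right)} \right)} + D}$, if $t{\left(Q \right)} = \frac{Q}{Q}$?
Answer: $9 \sqrt{77} \approx 78.975$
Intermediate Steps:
$t{\left(Q \right)} = 1$
$D = 6239$ ($D = 7145 - 906 = 6239$)
$P{\left(Z \right)} = -2$ ($P{\left(Z \right)} = -2 + \left(Z - Z\right) = -2 + 0 = -2$)
$\sqrt{P{\left(t{\left(k \right)} \right)} + D} = \sqrt{-2 + 6239} = \sqrt{6237} = 9 \sqrt{77}$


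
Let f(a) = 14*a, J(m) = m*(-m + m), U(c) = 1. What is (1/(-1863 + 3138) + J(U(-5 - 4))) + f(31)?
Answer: 553351/1275 ≈ 434.00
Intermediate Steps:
J(m) = 0 (J(m) = m*0 = 0)
(1/(-1863 + 3138) + J(U(-5 - 4))) + f(31) = (1/(-1863 + 3138) + 0) + 14*31 = (1/1275 + 0) + 434 = 1/1275 + 434 = 553351/1275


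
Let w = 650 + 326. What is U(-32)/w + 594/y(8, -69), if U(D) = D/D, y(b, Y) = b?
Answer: 72469/976 ≈ 74.251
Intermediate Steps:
w = 976
U(D) = 1
U(-32)/w + 594/y(8, -69) = 1/976 + 594/8 = 1*(1/976) + 594*(1/8) = 1/976 + 297/4 = 72469/976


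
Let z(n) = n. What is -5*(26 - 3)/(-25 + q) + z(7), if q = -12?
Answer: 374/37 ≈ 10.108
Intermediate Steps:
-5*(26 - 3)/(-25 + q) + z(7) = -5*(26 - 3)/(-25 - 12) + 7 = -115/(-37) + 7 = -115*(-1)/37 + 7 = -5*(-23/37) + 7 = 115/37 + 7 = 374/37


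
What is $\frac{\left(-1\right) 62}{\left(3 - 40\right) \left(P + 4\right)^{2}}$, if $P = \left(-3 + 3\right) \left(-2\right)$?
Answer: $\frac{31}{296} \approx 0.10473$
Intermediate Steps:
$P = 0$ ($P = 0 \left(-2\right) = 0$)
$\frac{\left(-1\right) 62}{\left(3 - 40\right) \left(P + 4\right)^{2}} = \frac{\left(-1\right) 62}{\left(3 - 40\right) \left(0 + 4\right)^{2}} = - \frac{62}{\left(-37\right) 4^{2}} = - \frac{62}{\left(-37\right) 16} = - \frac{62}{-592} = \left(-62\right) \left(- \frac{1}{592}\right) = \frac{31}{296}$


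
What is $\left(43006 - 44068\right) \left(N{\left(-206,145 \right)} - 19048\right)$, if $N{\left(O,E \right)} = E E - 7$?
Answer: $-2092140$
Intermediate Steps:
$N{\left(O,E \right)} = -7 + E^{2}$ ($N{\left(O,E \right)} = E^{2} - 7 = -7 + E^{2}$)
$\left(43006 - 44068\right) \left(N{\left(-206,145 \right)} - 19048\right) = \left(43006 - 44068\right) \left(\left(-7 + 145^{2}\right) - 19048\right) = - 1062 \left(\left(-7 + 21025\right) - 19048\right) = - 1062 \left(21018 - 19048\right) = \left(-1062\right) 1970 = -2092140$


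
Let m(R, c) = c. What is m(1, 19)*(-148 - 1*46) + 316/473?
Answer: -1743162/473 ≈ -3685.3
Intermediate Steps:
m(1, 19)*(-148 - 1*46) + 316/473 = 19*(-148 - 1*46) + 316/473 = 19*(-148 - 46) + 316*(1/473) = 19*(-194) + 316/473 = -3686 + 316/473 = -1743162/473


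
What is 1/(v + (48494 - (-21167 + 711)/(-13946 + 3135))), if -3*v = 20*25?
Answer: 32433/1567339034 ≈ 2.0693e-5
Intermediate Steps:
v = -500/3 (v = -20*25/3 = -⅓*500 = -500/3 ≈ -166.67)
1/(v + (48494 - (-21167 + 711)/(-13946 + 3135))) = 1/(-500/3 + (48494 - (-21167 + 711)/(-13946 + 3135))) = 1/(-500/3 + (48494 - (-20456)/(-10811))) = 1/(-500/3 + (48494 - (-20456)*(-1)/10811)) = 1/(-500/3 + (48494 - 1*20456/10811)) = 1/(-500/3 + (48494 - 20456/10811)) = 1/(-500/3 + 524248178/10811) = 1/(1567339034/32433) = 32433/1567339034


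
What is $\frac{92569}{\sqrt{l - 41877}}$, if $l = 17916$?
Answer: $- \frac{92569 i \sqrt{489}}{3423} \approx - 598.02 i$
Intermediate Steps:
$\frac{92569}{\sqrt{l - 41877}} = \frac{92569}{\sqrt{17916 - 41877}} = \frac{92569}{\sqrt{-23961}} = \frac{92569}{7 i \sqrt{489}} = 92569 \left(- \frac{i \sqrt{489}}{3423}\right) = - \frac{92569 i \sqrt{489}}{3423}$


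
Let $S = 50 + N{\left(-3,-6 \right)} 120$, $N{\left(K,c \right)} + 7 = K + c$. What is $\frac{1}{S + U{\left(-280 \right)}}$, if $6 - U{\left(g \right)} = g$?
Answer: $- \frac{1}{1584} \approx -0.00063131$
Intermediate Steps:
$U{\left(g \right)} = 6 - g$
$N{\left(K,c \right)} = -7 + K + c$ ($N{\left(K,c \right)} = -7 + \left(K + c\right) = -7 + K + c$)
$S = -1870$ ($S = 50 + \left(-7 - 3 - 6\right) 120 = 50 - 1920 = -1870$)
$\frac{1}{S + U{\left(-280 \right)}} = \frac{1}{-1870 + \left(6 - -280\right)} = \frac{1}{-1870 + \left(6 + 280\right)} = \frac{1}{-1870 + 286} = \frac{1}{-1584} = - \frac{1}{1584}$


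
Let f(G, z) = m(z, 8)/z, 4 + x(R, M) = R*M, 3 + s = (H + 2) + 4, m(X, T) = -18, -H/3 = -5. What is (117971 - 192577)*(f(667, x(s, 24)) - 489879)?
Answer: 3910626991845/107 ≈ 3.6548e+10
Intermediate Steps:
H = 15 (H = -3*(-5) = 15)
s = 18 (s = -3 + ((15 + 2) + 4) = -3 + (17 + 4) = -3 + 21 = 18)
x(R, M) = -4 + M*R (x(R, M) = -4 + R*M = -4 + M*R)
f(G, z) = -18/z
(117971 - 192577)*(f(667, x(s, 24)) - 489879) = (117971 - 192577)*(-18/(-4 + 24*18) - 489879) = -74606*(-18/(-4 + 432) - 489879) = -74606*(-18/428 - 489879) = -74606*(-18*1/428 - 489879) = -74606*(-9/214 - 489879) = -74606*(-104834115/214) = 3910626991845/107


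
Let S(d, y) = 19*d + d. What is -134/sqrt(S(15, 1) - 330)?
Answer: 67*I*sqrt(30)/15 ≈ 24.465*I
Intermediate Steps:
S(d, y) = 20*d
-134/sqrt(S(15, 1) - 330) = -134/sqrt(20*15 - 330) = -134/sqrt(300 - 330) = -134*(-I*sqrt(30)/30) = -(-67)*I*sqrt(30)/15 = 67*I*sqrt(30)/15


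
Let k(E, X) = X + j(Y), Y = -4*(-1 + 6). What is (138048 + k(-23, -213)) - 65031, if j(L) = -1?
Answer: 72803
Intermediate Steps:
Y = -20 (Y = -4*5 = -20)
k(E, X) = -1 + X (k(E, X) = X - 1 = -1 + X)
(138048 + k(-23, -213)) - 65031 = (138048 + (-1 - 213)) - 65031 = (138048 - 214) - 65031 = 137834 - 65031 = 72803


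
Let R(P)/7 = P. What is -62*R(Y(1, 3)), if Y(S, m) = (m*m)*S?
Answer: -3906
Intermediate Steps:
Y(S, m) = S*m² (Y(S, m) = m²*S = S*m²)
R(P) = 7*P
-62*R(Y(1, 3)) = -434*1*3² = -434*1*9 = -434*9 = -62*63 = -3906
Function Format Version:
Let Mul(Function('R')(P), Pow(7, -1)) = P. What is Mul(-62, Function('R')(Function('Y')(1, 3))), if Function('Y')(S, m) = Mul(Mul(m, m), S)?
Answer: -3906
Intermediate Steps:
Function('Y')(S, m) = Mul(S, Pow(m, 2)) (Function('Y')(S, m) = Mul(Pow(m, 2), S) = Mul(S, Pow(m, 2)))
Function('R')(P) = Mul(7, P)
Mul(-62, Function('R')(Function('Y')(1, 3))) = Mul(-62, Mul(7, Mul(1, Pow(3, 2)))) = Mul(-62, Mul(7, Mul(1, 9))) = Mul(-62, Mul(7, 9)) = Mul(-62, 63) = -3906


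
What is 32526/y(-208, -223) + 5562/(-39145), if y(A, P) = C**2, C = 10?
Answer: 127267407/391450 ≈ 325.12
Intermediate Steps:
y(A, P) = 100 (y(A, P) = 10**2 = 100)
32526/y(-208, -223) + 5562/(-39145) = 32526/100 + 5562/(-39145) = 32526*(1/100) + 5562*(-1/39145) = 16263/50 - 5562/39145 = 127267407/391450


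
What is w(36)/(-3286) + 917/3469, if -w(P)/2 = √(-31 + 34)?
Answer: 917/3469 + √3/1643 ≈ 0.26540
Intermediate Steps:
w(P) = -2*√3 (w(P) = -2*√(-31 + 34) = -2*√3)
w(36)/(-3286) + 917/3469 = -2*√3/(-3286) + 917/3469 = -2*√3*(-1/3286) + 917*(1/3469) = √3/1643 + 917/3469 = 917/3469 + √3/1643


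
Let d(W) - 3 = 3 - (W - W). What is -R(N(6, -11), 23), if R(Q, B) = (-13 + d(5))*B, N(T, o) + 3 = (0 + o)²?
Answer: 161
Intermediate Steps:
d(W) = 6 (d(W) = 3 + (3 - (W - W)) = 3 + (3 - 1*0) = 3 + (3 + 0) = 3 + 3 = 6)
N(T, o) = -3 + o² (N(T, o) = -3 + (0 + o)² = -3 + o²)
R(Q, B) = -7*B (R(Q, B) = (-13 + 6)*B = -7*B)
-R(N(6, -11), 23) = -(-7)*23 = -1*(-161) = 161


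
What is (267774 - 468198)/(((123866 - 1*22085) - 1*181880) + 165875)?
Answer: -8351/3574 ≈ -2.3366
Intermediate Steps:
(267774 - 468198)/(((123866 - 1*22085) - 1*181880) + 165875) = -200424/(((123866 - 22085) - 181880) + 165875) = -200424/((101781 - 181880) + 165875) = -200424/(-80099 + 165875) = -200424/85776 = -200424*1/85776 = -8351/3574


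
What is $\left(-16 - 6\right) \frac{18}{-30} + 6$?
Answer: $\frac{96}{5} \approx 19.2$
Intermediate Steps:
$\left(-16 - 6\right) \frac{18}{-30} + 6 = - 22 \cdot 18 \left(- \frac{1}{30}\right) + 6 = \left(-22\right) \left(- \frac{3}{5}\right) + 6 = \frac{66}{5} + 6 = \frac{96}{5}$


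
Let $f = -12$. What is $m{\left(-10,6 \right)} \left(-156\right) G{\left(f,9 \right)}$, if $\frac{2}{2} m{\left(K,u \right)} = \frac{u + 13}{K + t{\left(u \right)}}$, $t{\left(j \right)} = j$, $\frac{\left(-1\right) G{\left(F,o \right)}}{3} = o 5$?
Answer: $-100035$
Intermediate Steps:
$G{\left(F,o \right)} = - 15 o$ ($G{\left(F,o \right)} = - 3 o 5 = - 3 \cdot 5 o = - 15 o$)
$m{\left(K,u \right)} = \frac{13 + u}{K + u}$ ($m{\left(K,u \right)} = \frac{u + 13}{K + u} = \frac{13 + u}{K + u}$)
$m{\left(-10,6 \right)} \left(-156\right) G{\left(f,9 \right)} = \frac{13 + 6}{-10 + 6} \left(-156\right) \left(\left(-15\right) 9\right) = \frac{1}{-4} \cdot 19 \left(-156\right) \left(-135\right) = \left(- \frac{1}{4}\right) 19 \left(-156\right) \left(-135\right) = \left(- \frac{19}{4}\right) \left(-156\right) \left(-135\right) = 741 \left(-135\right) = -100035$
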